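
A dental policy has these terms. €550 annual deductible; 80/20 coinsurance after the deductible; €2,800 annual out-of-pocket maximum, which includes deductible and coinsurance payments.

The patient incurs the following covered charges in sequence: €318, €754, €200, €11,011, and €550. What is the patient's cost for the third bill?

Claim 1 (€318): all of it applies to the deductible. Patient pays €318; OOP now €318.
Claim 2 (€754): deductible takes €232, €522 remains; coinsurance €522 × 20% = €104.40. Cost to patient: €336.40. OOP to date €654.40.
Claim 3 (€200): deductible met; 20% of €200 = €40. Patient owes €40 (running OOP €694.40).

€40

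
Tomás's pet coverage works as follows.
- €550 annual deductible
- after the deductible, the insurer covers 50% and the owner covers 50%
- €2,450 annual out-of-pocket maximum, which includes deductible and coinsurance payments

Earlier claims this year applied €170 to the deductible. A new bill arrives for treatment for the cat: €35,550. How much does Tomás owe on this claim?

€2,280

Remaining deductible: €550 − €170 = €380.
After the €380 deductible portion, €35,550 − €380 = €35,170 is subject to coinsurance.
Coinsurance: €35,170 × 50% = €17,585.
Owner responsibility before any cap: €380 + €17,585 = €17,965.
That would bring total out-of-pocket to €18,135, past the €2,450 cap. The owner is capped at €2,450 − €170 = €2,280 on this claim.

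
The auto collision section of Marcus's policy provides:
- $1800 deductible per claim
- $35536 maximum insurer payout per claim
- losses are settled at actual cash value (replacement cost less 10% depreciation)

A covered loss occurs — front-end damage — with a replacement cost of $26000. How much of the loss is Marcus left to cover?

$4400

Depreciate 10%: the covered value is $26000 × 0.9 = $23400.
Subtract the deductible: $23400 − $1800 = $21600.
$21600 ≤ $35536, so the limit doesn't bind; insurer pays $21600.
Driver's share is the uncovered remainder: $26000 − $21600 = $4400.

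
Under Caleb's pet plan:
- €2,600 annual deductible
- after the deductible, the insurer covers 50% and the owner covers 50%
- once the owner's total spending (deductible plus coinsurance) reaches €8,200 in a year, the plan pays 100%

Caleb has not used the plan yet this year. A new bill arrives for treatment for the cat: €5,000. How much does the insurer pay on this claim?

The full €2,600 deductible is still open; €2,600 of this bill applies to it.
After the €2,600 deductible portion, €5,000 − €2,600 = €2,400 is subject to coinsurance.
Coinsurance: €2,400 × 50% = €1,200.
That puts the owner's cost at €2,600 + €1,200 = €3,800 before any cap.
Total out-of-pocket so far would be €0 + €3,800 = €3,800, below the €8,200 cap — no reduction.
Insurer pays the balance: €5,000 − €3,800 = €1,200.

€1,200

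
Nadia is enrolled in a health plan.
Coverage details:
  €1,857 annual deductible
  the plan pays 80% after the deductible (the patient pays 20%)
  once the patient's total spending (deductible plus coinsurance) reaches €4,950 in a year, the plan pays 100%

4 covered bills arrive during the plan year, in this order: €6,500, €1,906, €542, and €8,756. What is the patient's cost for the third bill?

#1 (€6,500): €1,857 finishes the deductible; €4,643 goes to coinsurance; coinsurance €4,643 × 20% = €928.60. Patient pays €2,785.60; OOP now €2,785.60.
#2 (€1,906): 20% coinsurance on €1,906 = €381.20. Patient pays €381.20; OOP now €3,166.80.
#3 (€542): deductible met; 20% of €542 = €108.40. Patient pays €108.40; OOP now €3,275.20.

€108.40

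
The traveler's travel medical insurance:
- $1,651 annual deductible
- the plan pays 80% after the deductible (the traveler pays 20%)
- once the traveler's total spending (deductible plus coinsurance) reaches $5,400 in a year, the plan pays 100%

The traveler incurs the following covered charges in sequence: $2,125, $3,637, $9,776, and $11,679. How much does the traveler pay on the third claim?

Bill 1, $2,125: deductible takes $1,651, $474 remains; traveler's 20% is $94.80. Traveler pays $1,745.80; OOP now $1,745.80.
Bill 2, $3,637: deductible already satisfied, so traveler's share is 20% × $3,637 = $727.40. Cost to traveler: $727.40. OOP to date $2,473.20.
Bill 3, $9,776: deductible met; 20% of $9,776 = $1,955.20. Cost to traveler: $1,955.20. OOP to date $4,428.40.

$1,955.20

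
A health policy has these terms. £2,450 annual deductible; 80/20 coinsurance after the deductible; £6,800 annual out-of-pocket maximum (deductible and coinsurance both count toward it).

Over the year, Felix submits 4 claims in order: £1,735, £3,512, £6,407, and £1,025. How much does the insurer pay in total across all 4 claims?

#1 (£1,735): all of it applies to the deductible. Patient owes £1,735 (running OOP £1,735). Plan pays £1,735 − £1,735 = £0.
#2 (£3,512): £715 to deductible, leaving £2,797; coinsurance £2,797 × 20% = £559.40. Patient owes £1,274.40 (running OOP £3,009.40). Plan pays £3,512 − £1,274.40 = £2,237.60.
#3 (£6,407): 20% coinsurance on £6,407 = £1,281.40. Patient pays £1,281.40; OOP now £4,290.80. Insurer: £6,407 − £1,281.40 = £5,125.60.
#4 (£1,025): deductible already satisfied, so patient's share is 20% × £1,025 = £205. Patient pays £205; OOP now £4,495.80. Insurer: £1,025 − £205 = £820.
Insurer total = bills − patient's total = £12,679 − £4,495.80 = £8,183.20.

£8,183.20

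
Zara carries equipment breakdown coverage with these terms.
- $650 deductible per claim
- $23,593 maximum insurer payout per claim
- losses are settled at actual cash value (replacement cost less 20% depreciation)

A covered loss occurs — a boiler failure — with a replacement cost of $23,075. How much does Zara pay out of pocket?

Depreciate 20%: the covered value is $23,075 × 0.8 = $18,460.
After the deductible, $18,460 − $650 = $17,810 remains.
$17,810 is within the $23,593 limit, so the insurer pays $17,810.
Out of pocket: $23,075 − $17,810 = $5,265.

$5,265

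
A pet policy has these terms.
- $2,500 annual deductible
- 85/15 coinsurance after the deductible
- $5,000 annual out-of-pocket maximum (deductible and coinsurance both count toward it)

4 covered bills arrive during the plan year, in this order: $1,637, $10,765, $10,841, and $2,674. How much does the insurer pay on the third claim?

$9,826.30

#1 ($1,637): fully absorbed by the deductible. Owner owes $1,637 (running OOP $1,637). Insurer: $1,637 − $1,637 = $0.
#2 ($10,765): $863 finishes the deductible; $9,902 goes to coinsurance; owner's 15% is $1,485.30. Owner owes $2,348.30 (running OOP $3,985.30). Insurer: $10,765 − $2,348.30 = $8,416.70.
#3 ($10,841): 15% coinsurance on $10,841 = $1,626.15. That would push OOP to $5,611.45, over the $5,000 cap, so owner pays $5,000 − $3,985.30 = $1,014.70. Insurer: $10,841 − $1,014.70 = $9,826.30.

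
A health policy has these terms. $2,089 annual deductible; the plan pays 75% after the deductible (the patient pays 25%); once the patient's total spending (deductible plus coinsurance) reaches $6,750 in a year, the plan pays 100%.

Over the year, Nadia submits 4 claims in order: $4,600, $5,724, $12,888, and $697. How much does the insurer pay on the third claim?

$10,285.75

Bill 1, $4,600: deductible takes $2,089, $2,511 remains; coinsurance $2,511 × 25% = $627.75. Patient pays $2,716.75; OOP now $2,716.75. Insurer: $4,600 − $2,716.75 = $1,883.25.
Bill 2, $5,724: 25% coinsurance on $5,724 = $1,431. Patient owes $1,431 (running OOP $4,147.75). Plan pays $5,724 − $1,431 = $4,293.
Bill 3, $12,888: deductible already satisfied, so patient's share is 25% × $12,888 = $3,222. Adding that to $4,147.75 gives $7,369.75, past the $6,750 cap; patient pays only $6,750 − $4,147.75 = $2,602.25. Plan pays $12,888 − $2,602.25 = $10,285.75.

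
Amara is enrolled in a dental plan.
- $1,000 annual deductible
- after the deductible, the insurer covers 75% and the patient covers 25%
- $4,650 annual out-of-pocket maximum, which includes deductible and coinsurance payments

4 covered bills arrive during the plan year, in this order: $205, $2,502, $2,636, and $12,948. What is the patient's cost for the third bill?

Claim 1 — $205: entire amount goes to the deductible. Cost to patient: $205. OOP to date $205.
Claim 2 — $2,502: deductible takes $795, $1,707 remains; coinsurance $1,707 × 25% = $426.75. Cost to patient: $1,221.75. OOP to date $1,426.75.
Claim 3 — $2,636: deductible already satisfied, so patient's share is 25% × $2,636 = $659. Cost to patient: $659. OOP to date $2,085.75.

$659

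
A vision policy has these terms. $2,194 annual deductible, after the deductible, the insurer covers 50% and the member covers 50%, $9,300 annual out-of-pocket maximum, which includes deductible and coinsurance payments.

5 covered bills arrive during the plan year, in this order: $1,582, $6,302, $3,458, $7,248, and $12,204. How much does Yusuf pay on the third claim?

$1,729

Claim 1 ($1,582): entire amount goes to the deductible. Member pays $1,582; OOP now $1,582.
Claim 2 ($6,302): deductible takes $612, $5,690 remains; 50% of $5,690 = $2,845. Cost to member: $3,457. OOP to date $5,039.
Claim 3 ($3,458): deductible met; 50% of $3,458 = $1,729. Member pays $1,729; OOP now $6,768.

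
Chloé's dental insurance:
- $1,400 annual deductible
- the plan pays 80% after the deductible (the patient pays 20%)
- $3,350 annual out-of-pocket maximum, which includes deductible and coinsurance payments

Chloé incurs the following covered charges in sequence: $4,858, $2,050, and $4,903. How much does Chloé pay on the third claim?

$848.40

#1 ($4,858): $1,400 to deductible, leaving $3,458; 20% of $3,458 = $691.60. Cost to patient: $2,091.60. OOP to date $2,091.60.
#2 ($2,050): deductible met; 20% of $2,050 = $410. Cost to patient: $410. OOP to date $2,501.60.
#3 ($4,903): deductible already satisfied, so patient's share is 20% × $4,903 = $980.60. OOP would hit $3,482.20 > $3,350, so the cap limits the patient to $3,350 − $2,501.60 = $848.40.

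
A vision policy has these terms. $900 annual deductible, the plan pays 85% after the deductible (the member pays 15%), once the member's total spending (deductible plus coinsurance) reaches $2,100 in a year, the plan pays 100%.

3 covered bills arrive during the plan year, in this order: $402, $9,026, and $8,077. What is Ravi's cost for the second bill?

#1 ($402): entire amount goes to the deductible. Member owes $402 (running OOP $402).
#2 ($9,026): $498 finishes the deductible; $8,528 goes to coinsurance; member's 15% is $1,279.20. Deductible plus coinsurance: $498 + $1,279.20 = $1,777.20. OOP would hit $2,179.20 > $2,100, so the cap limits the member to $2,100 − $402 = $1,698.

$1,698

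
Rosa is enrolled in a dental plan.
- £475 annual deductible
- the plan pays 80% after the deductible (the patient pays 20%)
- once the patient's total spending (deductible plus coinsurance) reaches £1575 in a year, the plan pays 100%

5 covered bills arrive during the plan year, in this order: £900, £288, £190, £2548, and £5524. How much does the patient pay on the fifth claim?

Bill 1, £900: deductible takes £475, £425 remains; patient's 20% is £85. Patient pays £560; OOP now £560.
Bill 2, £288: deductible met; 20% of £288 = £57.60. Patient pays £57.60; OOP now £617.60.
Bill 3, £190: deductible met; 20% of £190 = £38. Patient pays £38; OOP now £655.60.
Bill 4, £2548: deductible already satisfied, so patient's share is 20% × £2548 = £509.60. Cost to patient: £509.60. OOP to date £1165.20.
Bill 5, £5524: deductible already satisfied, so patient's share is 20% × £5524 = £1104.80. That would push OOP to £2270, over the £1575 cap, so patient pays £1575 − £1165.20 = £409.80.

£409.80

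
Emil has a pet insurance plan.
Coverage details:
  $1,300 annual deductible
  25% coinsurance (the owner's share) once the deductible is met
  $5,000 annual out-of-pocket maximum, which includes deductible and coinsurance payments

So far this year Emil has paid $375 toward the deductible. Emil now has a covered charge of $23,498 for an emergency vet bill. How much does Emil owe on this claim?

$4,625

Remaining deductible: $1,300 − $375 = $925.
After the $925 deductible portion, $23,498 − $925 = $22,573 is subject to coinsurance.
Owner's 25% share of $22,573 is $5,643.25.
Owner responsibility before any cap: $925 + $5,643.25 = $6,568.25.
Adding $6,568.25 to the $375 already spent would give $6,943.25, which exceeds the $5,000 cap; the owner pays just $5,000 − $375 = $4,625.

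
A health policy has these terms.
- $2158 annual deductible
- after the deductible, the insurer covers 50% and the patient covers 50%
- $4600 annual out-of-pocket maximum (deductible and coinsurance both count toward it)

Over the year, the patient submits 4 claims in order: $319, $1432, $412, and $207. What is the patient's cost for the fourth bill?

Bill 1, $319: entire amount goes to the deductible. Patient owes $319 (running OOP $319).
Bill 2, $1432: all of it applies to the deductible. Patient pays $1432; OOP now $1751.
Bill 3, $412: $407 to deductible, leaving $5; coinsurance $5 × 50% = $2.50. Patient pays $409.50; OOP now $2160.50.
Bill 4, $207: 50% coinsurance on $207 = $103.50. Cost to patient: $103.50. OOP to date $2264.

$103.50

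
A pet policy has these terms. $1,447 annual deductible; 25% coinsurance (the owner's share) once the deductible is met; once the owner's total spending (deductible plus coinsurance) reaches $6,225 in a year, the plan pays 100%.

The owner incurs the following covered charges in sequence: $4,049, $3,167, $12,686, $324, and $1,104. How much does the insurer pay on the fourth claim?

$243

Claim 1 — $4,049: $1,447 to deductible, leaving $2,602; coinsurance $2,602 × 25% = $650.50. Cost to owner: $2,097.50. OOP to date $2,097.50. Insurer: $4,049 − $2,097.50 = $1,951.50.
Claim 2 — $3,167: deductible met; 25% of $3,167 = $791.75. Owner pays $791.75; OOP now $2,889.25. Plan pays $3,167 − $791.75 = $2,375.25.
Claim 3 — $12,686: deductible met; 25% of $12,686 = $3,171.50. Owner owes $3,171.50 (running OOP $6,060.75). Insurer: $12,686 − $3,171.50 = $9,514.50.
Claim 4 — $324: deductible met; 25% of $324 = $81. Owner pays $81; OOP now $6,141.75. Insurer: $324 − $81 = $243.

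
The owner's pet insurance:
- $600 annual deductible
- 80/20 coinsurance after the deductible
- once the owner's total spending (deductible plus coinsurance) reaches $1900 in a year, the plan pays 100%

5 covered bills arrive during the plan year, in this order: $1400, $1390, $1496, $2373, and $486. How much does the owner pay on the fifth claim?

Claim 1 — $1400: deductible takes $600, $800 remains; owner's 20% is $160. Owner owes $760 (running OOP $760).
Claim 2 — $1390: 20% coinsurance on $1390 = $278. Cost to owner: $278. OOP to date $1038.
Claim 3 — $1496: deductible already satisfied, so owner's share is 20% × $1496 = $299.20. Owner owes $299.20 (running OOP $1337.20).
Claim 4 — $2373: deductible met; 20% of $2373 = $474.60. Owner pays $474.60; OOP now $1811.80.
Claim 5 — $486: 20% coinsurance on $486 = $97.20. That would push OOP to $1909, over the $1900 cap, so owner pays $1900 − $1811.80 = $88.20.

$88.20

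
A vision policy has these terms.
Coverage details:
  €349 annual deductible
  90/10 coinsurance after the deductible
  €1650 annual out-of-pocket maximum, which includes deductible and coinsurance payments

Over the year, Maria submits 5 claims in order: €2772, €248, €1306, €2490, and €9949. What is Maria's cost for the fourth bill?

#1 (€2772): €349 finishes the deductible; €2423 goes to coinsurance; coinsurance €2423 × 10% = €242.30. Cost to member: €591.30. OOP to date €591.30.
#2 (€248): 10% coinsurance on €248 = €24.80. Member owes €24.80 (running OOP €616.10).
#3 (€1306): 10% coinsurance on €1306 = €130.60. Member owes €130.60 (running OOP €746.70).
#4 (€2490): 10% coinsurance on €2490 = €249. Member pays €249; OOP now €995.70.

€249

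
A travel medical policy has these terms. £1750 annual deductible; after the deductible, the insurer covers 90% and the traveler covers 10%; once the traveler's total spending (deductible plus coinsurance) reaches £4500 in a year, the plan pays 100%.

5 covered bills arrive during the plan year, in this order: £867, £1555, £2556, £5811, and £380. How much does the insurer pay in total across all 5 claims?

£8477.10

Bill 1, £867: entire amount goes to the deductible. Traveler pays £867; OOP now £867. Insurer: £867 − £867 = £0.
Bill 2, £1555: £883 finishes the deductible; £672 goes to coinsurance; traveler's 10% is £67.20. Traveler owes £950.20 (running OOP £1817.20). Plan pays £1555 − £950.20 = £604.80.
Bill 3, £2556: deductible met; 10% of £2556 = £255.60. Traveler owes £255.60 (running OOP £2072.80). Insurer: £2556 − £255.60 = £2300.40.
Bill 4, £5811: deductible already satisfied, so traveler's share is 10% × £5811 = £581.10. Traveler pays £581.10; OOP now £2653.90. Insurer: £5811 − £581.10 = £5229.90.
Bill 5, £380: deductible met; 10% of £380 = £38. Cost to traveler: £38. OOP to date £2691.90. Insurer: £380 − £38 = £342.
Insurer total = bills − traveler's total = £11169 − £2691.90 = £8477.10.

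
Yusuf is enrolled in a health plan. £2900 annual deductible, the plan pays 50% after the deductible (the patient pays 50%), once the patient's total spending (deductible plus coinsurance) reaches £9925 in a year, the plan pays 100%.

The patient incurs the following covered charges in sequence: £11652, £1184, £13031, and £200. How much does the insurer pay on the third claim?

#1 (£11652): deductible takes £2900, £8752 remains; patient's 50% is £4376. Patient pays £7276; OOP now £7276. Insurer: £11652 − £7276 = £4376.
#2 (£1184): 50% coinsurance on £1184 = £592. Patient pays £592; OOP now £7868. Insurer: £1184 − £592 = £592.
#3 (£13031): deductible met; 50% of £13031 = £6515.50. Adding that to £7868 gives £14383.50, past the £9925 cap; patient pays only £9925 − £7868 = £2057. Plan pays £13031 − £2057 = £10974.

£10974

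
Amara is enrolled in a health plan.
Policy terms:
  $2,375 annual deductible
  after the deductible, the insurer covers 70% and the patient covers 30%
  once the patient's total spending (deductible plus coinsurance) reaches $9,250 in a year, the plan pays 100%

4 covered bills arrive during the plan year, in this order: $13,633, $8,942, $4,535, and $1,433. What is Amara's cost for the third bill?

#1 ($13,633): $2,375 to deductible, leaving $11,258; coinsurance $11,258 × 30% = $3,377.40. Patient owes $5,752.40 (running OOP $5,752.40).
#2 ($8,942): 30% coinsurance on $8,942 = $2,682.60. Patient pays $2,682.60; OOP now $8,435.
#3 ($4,535): deductible already satisfied, so patient's share is 30% × $4,535 = $1,360.50. Adding that to $8,435 gives $9,795.50, past the $9,250 cap; patient pays only $9,250 − $8,435 = $815.

$815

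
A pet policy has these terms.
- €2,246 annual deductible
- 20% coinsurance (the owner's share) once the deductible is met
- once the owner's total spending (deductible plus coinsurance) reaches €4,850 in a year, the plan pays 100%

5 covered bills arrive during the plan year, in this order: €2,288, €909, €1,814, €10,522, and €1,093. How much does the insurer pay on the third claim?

#1 (€2,288): €2,246 to deductible, leaving €42; 20% of €42 = €8.40. Cost to owner: €2,254.40. OOP to date €2,254.40. Insurer: €2,288 − €2,254.40 = €33.60.
#2 (€909): 20% coinsurance on €909 = €181.80. Owner pays €181.80; OOP now €2,436.20. Insurer: €909 − €181.80 = €727.20.
#3 (€1,814): 20% coinsurance on €1,814 = €362.80. Owner owes €362.80 (running OOP €2,799). Plan pays €1,814 − €362.80 = €1,451.20.

€1,451.20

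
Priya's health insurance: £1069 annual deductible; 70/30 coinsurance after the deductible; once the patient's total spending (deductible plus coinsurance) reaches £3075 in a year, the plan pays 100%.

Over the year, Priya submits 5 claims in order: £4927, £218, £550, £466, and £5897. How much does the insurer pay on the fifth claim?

£5418.60

#1 (£4927): £1069 to deductible, leaving £3858; 30% of £3858 = £1157.40. Patient owes £2226.40 (running OOP £2226.40). Plan pays £4927 − £2226.40 = £2700.60.
#2 (£218): deductible met; 30% of £218 = £65.40. Cost to patient: £65.40. OOP to date £2291.80. Insurer: £218 − £65.40 = £152.60.
#3 (£550): deductible met; 30% of £550 = £165. Patient pays £165; OOP now £2456.80. Insurer: £550 − £165 = £385.
#4 (£466): deductible already satisfied, so patient's share is 30% × £466 = £139.80. Cost to patient: £139.80. OOP to date £2596.60. Insurer: £466 − £139.80 = £326.20.
#5 (£5897): deductible met; 30% of £5897 = £1769.10. Adding that to £2596.60 gives £4365.70, past the £3075 cap; patient pays only £3075 − £2596.60 = £478.40. Insurer: £5897 − £478.40 = £5418.60.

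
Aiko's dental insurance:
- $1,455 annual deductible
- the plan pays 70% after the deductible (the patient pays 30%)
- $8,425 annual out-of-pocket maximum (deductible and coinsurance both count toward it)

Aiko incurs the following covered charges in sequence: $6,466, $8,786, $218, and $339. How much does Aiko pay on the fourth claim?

Claim 1 — $6,466: deductible takes $1,455, $5,011 remains; patient's 30% is $1,503.30. Patient pays $2,958.30; OOP now $2,958.30.
Claim 2 — $8,786: 30% coinsurance on $8,786 = $2,635.80. Patient owes $2,635.80 (running OOP $5,594.10).
Claim 3 — $218: deductible met; 30% of $218 = $65.40. Patient pays $65.40; OOP now $5,659.50.
Claim 4 — $339: deductible met; 30% of $339 = $101.70. Patient owes $101.70 (running OOP $5,761.20).

$101.70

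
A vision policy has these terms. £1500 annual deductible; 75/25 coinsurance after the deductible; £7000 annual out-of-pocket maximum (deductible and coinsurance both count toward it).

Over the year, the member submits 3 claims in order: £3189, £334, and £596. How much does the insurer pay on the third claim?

Bill 1, £3189: deductible takes £1500, £1689 remains; member's 25% is £422.25. Member pays £1922.25; OOP now £1922.25. Plan pays £3189 − £1922.25 = £1266.75.
Bill 2, £334: 25% coinsurance on £334 = £83.50. Cost to member: £83.50. OOP to date £2005.75. Plan pays £334 − £83.50 = £250.50.
Bill 3, £596: deductible already satisfied, so member's share is 25% × £596 = £149. Member pays £149; OOP now £2154.75. Plan pays £596 − £149 = £447.

£447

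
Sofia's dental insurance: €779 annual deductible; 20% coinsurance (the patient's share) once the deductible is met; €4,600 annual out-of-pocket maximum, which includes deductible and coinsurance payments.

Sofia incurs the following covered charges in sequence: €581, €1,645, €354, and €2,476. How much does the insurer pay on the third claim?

€283.20

Claim 1 — €581: entire amount goes to the deductible. Patient owes €581 (running OOP €581). Insurer: €581 − €581 = €0.
Claim 2 — €1,645: deductible takes €198, €1,447 remains; coinsurance €1,447 × 20% = €289.40. Cost to patient: €487.40. OOP to date €1,068.40. Plan pays €1,645 − €487.40 = €1,157.60.
Claim 3 — €354: deductible met; 20% of €354 = €70.80. Cost to patient: €70.80. OOP to date €1,139.20. Plan pays €354 − €70.80 = €283.20.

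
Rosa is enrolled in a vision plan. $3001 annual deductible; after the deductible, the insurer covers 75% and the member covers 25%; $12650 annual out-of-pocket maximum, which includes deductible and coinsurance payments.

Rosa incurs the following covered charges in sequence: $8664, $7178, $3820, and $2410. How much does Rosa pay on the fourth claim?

Bill 1, $8664: $3001 to deductible, leaving $5663; member's 25% is $1415.75. Member owes $4416.75 (running OOP $4416.75).
Bill 2, $7178: deductible met; 25% of $7178 = $1794.50. Member pays $1794.50; OOP now $6211.25.
Bill 3, $3820: deductible already satisfied, so member's share is 25% × $3820 = $955. Member pays $955; OOP now $7166.25.
Bill 4, $2410: deductible already satisfied, so member's share is 25% × $2410 = $602.50. Member owes $602.50 (running OOP $7768.75).

$602.50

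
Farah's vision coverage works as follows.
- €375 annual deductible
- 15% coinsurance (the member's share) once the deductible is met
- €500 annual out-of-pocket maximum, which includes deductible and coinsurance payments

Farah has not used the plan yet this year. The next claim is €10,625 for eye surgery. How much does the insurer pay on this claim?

€10,125

Nothing has been paid toward the €375 deductible, so the first €375 of this charge is applied there.
The remaining €10,250 (= €10,625 − €375) moves to coinsurance.
Member's 15% share of €10,250 is €1,537.50.
So the member owes €375 + €1,537.50 = €1,912.50 before any cap.
Year-to-date out-of-pocket would reach €0 + €1,912.50 = €1,912.50, above the €500 maximum, so the member pays only €500 − €0 = €500.
The plan picks up €10,625 − €500 = €10,125.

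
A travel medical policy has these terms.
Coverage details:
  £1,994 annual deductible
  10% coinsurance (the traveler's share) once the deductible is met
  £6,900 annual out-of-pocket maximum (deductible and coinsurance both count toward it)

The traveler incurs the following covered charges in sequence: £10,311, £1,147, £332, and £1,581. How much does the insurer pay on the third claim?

£298.80

Claim 1 — £10,311: £1,994 finishes the deductible; £8,317 goes to coinsurance; traveler's 10% is £831.70. Cost to traveler: £2,825.70. OOP to date £2,825.70. Plan pays £10,311 − £2,825.70 = £7,485.30.
Claim 2 — £1,147: deductible met; 10% of £1,147 = £114.70. Traveler pays £114.70; OOP now £2,940.40. Insurer: £1,147 − £114.70 = £1,032.30.
Claim 3 — £332: deductible already satisfied, so traveler's share is 10% × £332 = £33.20. Traveler pays £33.20; OOP now £2,973.60. Insurer: £332 − £33.20 = £298.80.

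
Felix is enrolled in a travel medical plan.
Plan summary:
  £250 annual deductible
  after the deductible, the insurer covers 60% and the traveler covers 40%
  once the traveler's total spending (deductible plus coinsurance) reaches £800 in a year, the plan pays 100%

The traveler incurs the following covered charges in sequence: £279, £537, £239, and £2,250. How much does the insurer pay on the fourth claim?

£2,022

Bill 1, £279: £250 to deductible, leaving £29; traveler's 40% is £11.60. Traveler pays £261.60; OOP now £261.60. Plan pays £279 − £261.60 = £17.40.
Bill 2, £537: deductible already satisfied, so traveler's share is 40% × £537 = £214.80. Cost to traveler: £214.80. OOP to date £476.40. Plan pays £537 − £214.80 = £322.20.
Bill 3, £239: deductible met; 40% of £239 = £95.60. Traveler pays £95.60; OOP now £572. Plan pays £239 − £95.60 = £143.40.
Bill 4, £2,250: deductible already satisfied, so traveler's share is 40% × £2,250 = £900. OOP would hit £1,472 > £800, so the cap limits the traveler to £800 − £572 = £228. Plan pays £2,250 − £228 = £2,022.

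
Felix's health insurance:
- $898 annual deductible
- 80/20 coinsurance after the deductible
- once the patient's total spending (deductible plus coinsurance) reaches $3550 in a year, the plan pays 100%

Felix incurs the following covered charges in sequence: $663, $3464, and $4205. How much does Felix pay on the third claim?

$841

#1 ($663): entire amount goes to the deductible. Cost to patient: $663. OOP to date $663.
#2 ($3464): $235 finishes the deductible; $3229 goes to coinsurance; patient's 20% is $645.80. Patient pays $880.80; OOP now $1543.80.
#3 ($4205): deductible met; 20% of $4205 = $841. Patient owes $841 (running OOP $2384.80).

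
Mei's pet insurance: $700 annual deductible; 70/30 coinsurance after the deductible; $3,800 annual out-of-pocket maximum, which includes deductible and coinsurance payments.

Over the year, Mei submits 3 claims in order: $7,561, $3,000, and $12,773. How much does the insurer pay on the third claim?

Claim 1 ($7,561): $700 to deductible, leaving $6,861; coinsurance $6,861 × 30% = $2,058.30. Owner owes $2,758.30 (running OOP $2,758.30). Insurer: $7,561 − $2,758.30 = $4,802.70.
Claim 2 ($3,000): 30% coinsurance on $3,000 = $900. Owner owes $900 (running OOP $3,658.30). Insurer: $3,000 − $900 = $2,100.
Claim 3 ($12,773): deductible already satisfied, so owner's share is 30% × $12,773 = $3,831.90. That would push OOP to $7,490.20, over the $3,800 cap, so owner pays $3,800 − $3,658.30 = $141.70. Insurer: $12,773 − $141.70 = $12,631.30.

$12,631.30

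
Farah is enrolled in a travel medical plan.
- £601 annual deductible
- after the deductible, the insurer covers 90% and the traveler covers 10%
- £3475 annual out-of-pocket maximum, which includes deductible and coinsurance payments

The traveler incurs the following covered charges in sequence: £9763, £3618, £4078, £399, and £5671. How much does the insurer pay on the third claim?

#1 (£9763): deductible takes £601, £9162 remains; 10% of £9162 = £916.20. Traveler owes £1517.20 (running OOP £1517.20). Insurer: £9763 − £1517.20 = £8245.80.
#2 (£3618): deductible met; 10% of £3618 = £361.80. Traveler pays £361.80; OOP now £1879. Insurer: £3618 − £361.80 = £3256.20.
#3 (£4078): deductible already satisfied, so traveler's share is 10% × £4078 = £407.80. Traveler owes £407.80 (running OOP £2286.80). Insurer: £4078 − £407.80 = £3670.20.

£3670.20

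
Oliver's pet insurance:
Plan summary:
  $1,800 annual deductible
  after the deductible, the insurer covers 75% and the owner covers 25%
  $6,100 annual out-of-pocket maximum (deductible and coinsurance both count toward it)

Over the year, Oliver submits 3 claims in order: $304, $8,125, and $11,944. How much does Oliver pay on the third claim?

$2,642.75

Claim 1 — $304: fully absorbed by the deductible. Owner pays $304; OOP now $304.
Claim 2 — $8,125: $1,496 finishes the deductible; $6,629 goes to coinsurance; coinsurance $6,629 × 25% = $1,657.25. Owner pays $3,153.25; OOP now $3,457.25.
Claim 3 — $11,944: deductible met; 25% of $11,944 = $2,986. That would push OOP to $6,443.25, over the $6,100 cap, so owner pays $6,100 − $3,457.25 = $2,642.75.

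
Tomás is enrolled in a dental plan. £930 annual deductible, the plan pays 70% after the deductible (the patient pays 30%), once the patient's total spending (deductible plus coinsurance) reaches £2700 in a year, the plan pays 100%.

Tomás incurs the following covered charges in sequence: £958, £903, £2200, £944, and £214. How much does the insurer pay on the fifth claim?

£149.80

#1 (£958): £930 finishes the deductible; £28 goes to coinsurance; coinsurance £28 × 30% = £8.40. Cost to patient: £938.40. OOP to date £938.40. Plan pays £958 − £938.40 = £19.60.
#2 (£903): deductible met; 30% of £903 = £270.90. Patient pays £270.90; OOP now £1209.30. Insurer: £903 − £270.90 = £632.10.
#3 (£2200): deductible met; 30% of £2200 = £660. Patient owes £660 (running OOP £1869.30). Insurer: £2200 − £660 = £1540.
#4 (£944): deductible already satisfied, so patient's share is 30% × £944 = £283.20. Cost to patient: £283.20. OOP to date £2152.50. Insurer: £944 − £283.20 = £660.80.
#5 (£214): 30% coinsurance on £214 = £64.20. Patient pays £64.20; OOP now £2216.70. Insurer: £214 − £64.20 = £149.80.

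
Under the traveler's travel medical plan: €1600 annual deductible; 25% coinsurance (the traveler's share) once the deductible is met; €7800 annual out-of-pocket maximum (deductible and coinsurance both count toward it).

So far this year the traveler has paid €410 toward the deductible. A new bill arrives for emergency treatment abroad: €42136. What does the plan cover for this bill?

Remaining deductible: €1600 − €410 = €1190.
The remaining €40946 (= €42136 − €1190) moves to coinsurance.
Coinsurance: €40946 × 25% = €10236.50.
That puts the traveler's cost at €1190 + €10236.50 = €11426.50 before any cap.
That would bring total out-of-pocket to €11836.50, past the €7800 cap. The traveler is capped at €7800 − €410 = €7390 on this claim.
Insurer pays the balance: €42136 − €7390 = €34746.

€34746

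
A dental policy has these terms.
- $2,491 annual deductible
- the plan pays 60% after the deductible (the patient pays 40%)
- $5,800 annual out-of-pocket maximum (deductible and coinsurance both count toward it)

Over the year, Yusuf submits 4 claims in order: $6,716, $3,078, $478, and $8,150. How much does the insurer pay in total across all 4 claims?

$12,622

#1 ($6,716): $2,491 finishes the deductible; $4,225 goes to coinsurance; coinsurance $4,225 × 40% = $1,690. Patient owes $4,181 (running OOP $4,181). Plan pays $6,716 − $4,181 = $2,535.
#2 ($3,078): 40% coinsurance on $3,078 = $1,231.20. Cost to patient: $1,231.20. OOP to date $5,412.20. Insurer: $3,078 − $1,231.20 = $1,846.80.
#3 ($478): deductible met; 40% of $478 = $191.20. Patient pays $191.20; OOP now $5,603.40. Plan pays $478 − $191.20 = $286.80.
#4 ($8,150): deductible already satisfied, so patient's share is 40% × $8,150 = $3,260. OOP would hit $8,863.40 > $5,800, so the cap limits the patient to $5,800 − $5,603.40 = $196.60. Insurer: $8,150 − $196.60 = $7,953.40.
Insurer total: $2,535 + $1,846.80 + $286.80 + $7,953.40 = $12,622.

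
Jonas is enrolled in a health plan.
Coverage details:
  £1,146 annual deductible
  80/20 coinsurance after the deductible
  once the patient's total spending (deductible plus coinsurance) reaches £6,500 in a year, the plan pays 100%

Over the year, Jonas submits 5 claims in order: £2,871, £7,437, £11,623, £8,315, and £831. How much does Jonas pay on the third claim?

Claim 1 (£2,871): £1,146 to deductible, leaving £1,725; patient's 20% is £345. Cost to patient: £1,491. OOP to date £1,491.
Claim 2 (£7,437): 20% coinsurance on £7,437 = £1,487.40. Patient owes £1,487.40 (running OOP £2,978.40).
Claim 3 (£11,623): deductible met; 20% of £11,623 = £2,324.60. Patient pays £2,324.60; OOP now £5,303.

£2,324.60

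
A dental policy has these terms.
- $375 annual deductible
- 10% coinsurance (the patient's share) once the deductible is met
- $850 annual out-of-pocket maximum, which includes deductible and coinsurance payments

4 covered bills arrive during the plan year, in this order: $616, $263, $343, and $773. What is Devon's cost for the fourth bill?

$77.30

Bill 1, $616: $375 to deductible, leaving $241; 10% of $241 = $24.10. Patient owes $399.10 (running OOP $399.10).
Bill 2, $263: deductible met; 10% of $263 = $26.30. Cost to patient: $26.30. OOP to date $425.40.
Bill 3, $343: 10% coinsurance on $343 = $34.30. Patient owes $34.30 (running OOP $459.70).
Bill 4, $773: deductible already satisfied, so patient's share is 10% × $773 = $77.30. Cost to patient: $77.30. OOP to date $537.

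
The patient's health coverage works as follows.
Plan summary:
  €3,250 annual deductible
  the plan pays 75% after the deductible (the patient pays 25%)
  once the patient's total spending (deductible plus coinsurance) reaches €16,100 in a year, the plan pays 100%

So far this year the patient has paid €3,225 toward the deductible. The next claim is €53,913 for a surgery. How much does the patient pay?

€12,875

Deductible still to meet: €3,250 − €3,225 = €25.
The remaining €53,888 (= €53,913 − €25) moves to coinsurance.
Patient's 25% share of €53,888 is €13,472.
Patient responsibility before any cap: €25 + €13,472 = €13,497.
Adding €13,497 to the €3,225 already spent would give €16,722, which exceeds the €16,100 cap; the patient pays just €16,100 − €3,225 = €12,875.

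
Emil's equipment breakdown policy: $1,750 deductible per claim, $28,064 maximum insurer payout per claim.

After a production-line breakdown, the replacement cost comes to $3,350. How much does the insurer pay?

$1,600

Less the $1,750 deductible: $3,350 − $1,750 = $1,600.
$1,600 is within the $28,064 limit, so the insurer pays $1,600.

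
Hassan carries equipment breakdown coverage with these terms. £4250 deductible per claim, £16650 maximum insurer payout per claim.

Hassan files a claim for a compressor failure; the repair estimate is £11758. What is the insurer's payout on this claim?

After the deductible, £11758 − £4250 = £7508 remains.
£7508 ≤ £16650, so the limit doesn't bind; insurer pays £7508.

£7508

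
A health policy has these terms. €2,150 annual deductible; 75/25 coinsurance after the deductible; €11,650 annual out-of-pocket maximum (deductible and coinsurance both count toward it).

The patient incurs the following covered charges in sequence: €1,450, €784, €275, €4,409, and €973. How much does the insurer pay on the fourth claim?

Claim 1 (€1,450): entire amount goes to the deductible. Patient owes €1,450 (running OOP €1,450). Plan pays €1,450 − €1,450 = €0.
Claim 2 (€784): deductible takes €700, €84 remains; patient's 25% is €21. Cost to patient: €721. OOP to date €2,171. Insurer: €784 − €721 = €63.
Claim 3 (€275): 25% coinsurance on €275 = €68.75. Patient pays €68.75; OOP now €2,239.75. Insurer: €275 − €68.75 = €206.25.
Claim 4 (€4,409): deductible met; 25% of €4,409 = €1,102.25. Patient pays €1,102.25; OOP now €3,342. Insurer: €4,409 − €1,102.25 = €3,306.75.

€3,306.75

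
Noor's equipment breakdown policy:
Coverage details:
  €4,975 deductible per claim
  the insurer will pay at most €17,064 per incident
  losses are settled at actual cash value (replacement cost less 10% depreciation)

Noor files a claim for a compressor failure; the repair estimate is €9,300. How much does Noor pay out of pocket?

Actual cash value after 10% depreciation: €9,300 × 90% = €8,370.
Less the €4,975 deductible: €8,370 − €4,975 = €3,395.
€3,395 is within the €17,064 limit, so the insurer pays €3,395.
The business owner bears the rest of the original loss: €9,300 − €3,395 = €5,905.

€5,905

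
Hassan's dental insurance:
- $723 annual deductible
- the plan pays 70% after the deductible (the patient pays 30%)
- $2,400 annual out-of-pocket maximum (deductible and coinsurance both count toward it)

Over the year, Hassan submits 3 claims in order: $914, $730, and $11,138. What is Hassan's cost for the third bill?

Bill 1, $914: $723 finishes the deductible; $191 goes to coinsurance; coinsurance $191 × 30% = $57.30. Patient owes $780.30 (running OOP $780.30).
Bill 2, $730: 30% coinsurance on $730 = $219. Patient owes $219 (running OOP $999.30).
Bill 3, $11,138: deductible already satisfied, so patient's share is 30% × $11,138 = $3,341.40. That would push OOP to $4,340.70, over the $2,400 cap, so patient pays $2,400 − $999.30 = $1,400.70.

$1,400.70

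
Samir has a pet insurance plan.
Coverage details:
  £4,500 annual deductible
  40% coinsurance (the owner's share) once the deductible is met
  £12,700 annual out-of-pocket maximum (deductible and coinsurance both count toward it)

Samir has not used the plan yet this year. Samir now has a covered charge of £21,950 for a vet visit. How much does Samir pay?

£11,480

Deductible not yet touched, so the first £4,500 of the bill goes to the deductible.
After the £4,500 deductible portion, £21,950 − £4,500 = £17,450 is subject to coinsurance.
Owner's 40% share of £17,450 is £6,980.
So the owner owes £4,500 + £6,980 = £11,480 before any cap.
Total out-of-pocket so far would be £0 + £11,480 = £11,480, below the £12,700 cap — no reduction.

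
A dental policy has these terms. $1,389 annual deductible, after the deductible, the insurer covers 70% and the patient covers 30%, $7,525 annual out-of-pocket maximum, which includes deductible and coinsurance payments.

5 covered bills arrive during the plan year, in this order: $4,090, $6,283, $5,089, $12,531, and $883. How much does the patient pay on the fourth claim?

Bill 1, $4,090: deductible takes $1,389, $2,701 remains; patient's 30% is $810.30. Cost to patient: $2,199.30. OOP to date $2,199.30.
Bill 2, $6,283: deductible met; 30% of $6,283 = $1,884.90. Patient pays $1,884.90; OOP now $4,084.20.
Bill 3, $5,089: deductible met; 30% of $5,089 = $1,526.70. Patient owes $1,526.70 (running OOP $5,610.90).
Bill 4, $12,531: deductible met; 30% of $12,531 = $3,759.30. That would push OOP to $9,370.20, over the $7,525 cap, so patient pays $7,525 − $5,610.90 = $1,914.10.

$1,914.10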